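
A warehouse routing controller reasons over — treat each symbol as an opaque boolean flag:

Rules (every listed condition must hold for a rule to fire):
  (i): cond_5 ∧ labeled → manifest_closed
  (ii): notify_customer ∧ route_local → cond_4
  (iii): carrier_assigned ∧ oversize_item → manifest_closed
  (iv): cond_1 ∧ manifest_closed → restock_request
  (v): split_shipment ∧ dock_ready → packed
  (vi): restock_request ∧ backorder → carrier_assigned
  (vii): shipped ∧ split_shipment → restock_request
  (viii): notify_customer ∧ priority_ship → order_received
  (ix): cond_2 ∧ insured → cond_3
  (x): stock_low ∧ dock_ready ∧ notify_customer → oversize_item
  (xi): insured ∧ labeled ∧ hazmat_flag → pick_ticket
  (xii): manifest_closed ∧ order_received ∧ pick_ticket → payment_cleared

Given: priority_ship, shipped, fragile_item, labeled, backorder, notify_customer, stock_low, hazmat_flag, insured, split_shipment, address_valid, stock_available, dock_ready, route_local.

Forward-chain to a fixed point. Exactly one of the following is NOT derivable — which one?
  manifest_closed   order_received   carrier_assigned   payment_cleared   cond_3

cond_3

[1] (ii) [notify_customer ∧ route_local → cond_4]; (v) [split_shipment ∧ dock_ready → packed]; (vii) [shipped ∧ split_shipment → restock_request]; (viii) [notify_customer ∧ priority_ship → order_received]; (x) [stock_low ∧ dock_ready ∧ notify_customer → oversize_item]; (xi) [insured ∧ labeled ∧ hazmat_flag → pick_ticket]. ⇒ new: cond_4, packed, restock_request, order_received, oversize_item, pick_ticket.
[2] (vi) [restock_request ∧ backorder → carrier_assigned]. ⇒ new: carrier_assigned.
[3] (iii) [carrier_assigned ∧ oversize_item → manifest_closed]. ⇒ new: manifest_closed.
[4] (xii) [manifest_closed ∧ order_received ∧ pick_ticket → payment_cleared]. ⇒ new: payment_cleared.
Derived: payment_cleared (round 4), manifest_closed (round 3), carrier_assigned (round 2), order_received (round 1). cond_3 never appears in any round.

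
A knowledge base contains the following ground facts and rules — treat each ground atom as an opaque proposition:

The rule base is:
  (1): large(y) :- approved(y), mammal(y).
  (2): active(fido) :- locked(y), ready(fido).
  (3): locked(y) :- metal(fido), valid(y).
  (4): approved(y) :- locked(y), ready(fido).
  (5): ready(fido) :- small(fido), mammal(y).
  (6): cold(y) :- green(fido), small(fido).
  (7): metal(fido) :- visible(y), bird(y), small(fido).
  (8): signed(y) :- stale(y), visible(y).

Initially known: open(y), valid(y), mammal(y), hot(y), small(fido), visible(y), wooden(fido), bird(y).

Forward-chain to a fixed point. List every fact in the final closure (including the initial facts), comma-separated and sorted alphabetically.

active(fido), approved(y), bird(y), hot(y), large(y), locked(y), mammal(y), metal(fido), open(y), ready(fido), small(fido), valid(y), visible(y), wooden(fido)

[1] (5) [ready(fido) :- small(fido), mammal(y).]; (7) [metal(fido) :- visible(y), bird(y), small(fido).]. ⇒ new: ready(fido), metal(fido).
[2] (3) [locked(y) :- metal(fido), valid(y).]. ⇒ new: locked(y).
[3] (2) [active(fido) :- locked(y), ready(fido).]; (4) [approved(y) :- locked(y), ready(fido).]. ⇒ new: active(fido), approved(y).
[4] (1) [large(y) :- approved(y), mammal(y).]. ⇒ new: large(y).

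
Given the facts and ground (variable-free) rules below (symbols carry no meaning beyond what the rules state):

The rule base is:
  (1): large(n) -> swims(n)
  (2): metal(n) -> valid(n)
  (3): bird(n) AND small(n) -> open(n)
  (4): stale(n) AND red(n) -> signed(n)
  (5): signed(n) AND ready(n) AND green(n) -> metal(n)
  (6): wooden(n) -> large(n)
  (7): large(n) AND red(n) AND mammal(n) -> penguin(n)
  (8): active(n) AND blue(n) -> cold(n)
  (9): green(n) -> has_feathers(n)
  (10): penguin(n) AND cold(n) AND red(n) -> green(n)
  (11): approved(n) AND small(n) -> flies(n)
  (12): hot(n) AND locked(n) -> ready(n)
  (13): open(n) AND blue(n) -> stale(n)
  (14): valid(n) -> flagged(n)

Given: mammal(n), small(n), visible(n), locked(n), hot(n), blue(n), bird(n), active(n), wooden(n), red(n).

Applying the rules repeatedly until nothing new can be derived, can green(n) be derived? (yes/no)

yes

Round 1: (3) [bird(n) AND small(n) -> open(n)]; (6) [wooden(n) -> large(n)]; (8) [active(n) AND blue(n) -> cold(n)]; (12) [hot(n) AND locked(n) -> ready(n)]. New: open(n), large(n), cold(n), ready(n).
Round 2: (1) [large(n) -> swims(n)]; (7) [large(n) AND red(n) AND mammal(n) -> penguin(n)]; (13) [open(n) AND blue(n) -> stale(n)]. New: swims(n), penguin(n), stale(n).
Round 3: (4) [stale(n) AND red(n) -> signed(n)]; (10) [penguin(n) AND cold(n) AND red(n) -> green(n)]. New: signed(n), green(n).
Round 4: (5) [signed(n) AND ready(n) AND green(n) -> metal(n)]; (9) [green(n) -> has_feathers(n)]. New: metal(n), has_feathers(n).
Round 5: (2) [metal(n) -> valid(n)]. New: valid(n).
Round 6: (14) [valid(n) -> flagged(n)]. New: flagged(n).
green(n) appears in round 3, so it is derivable.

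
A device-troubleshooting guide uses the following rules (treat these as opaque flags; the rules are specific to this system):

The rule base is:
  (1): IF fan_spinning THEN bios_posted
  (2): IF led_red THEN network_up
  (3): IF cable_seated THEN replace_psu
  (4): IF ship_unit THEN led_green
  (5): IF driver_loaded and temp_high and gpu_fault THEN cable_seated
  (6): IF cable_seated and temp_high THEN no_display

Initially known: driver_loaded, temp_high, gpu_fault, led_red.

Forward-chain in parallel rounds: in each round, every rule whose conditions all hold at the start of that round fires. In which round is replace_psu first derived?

Round 1: (2) [IF led_red THEN network_up]; (5) [IF driver_loaded and temp_high and gpu_fault THEN cable_seated]. New: network_up, cable_seated.
Round 2: (3) [IF cable_seated THEN replace_psu]; (6) [IF cable_seated and temp_high THEN no_display]. New: replace_psu, no_display.
replace_psu first appears in round 2.

2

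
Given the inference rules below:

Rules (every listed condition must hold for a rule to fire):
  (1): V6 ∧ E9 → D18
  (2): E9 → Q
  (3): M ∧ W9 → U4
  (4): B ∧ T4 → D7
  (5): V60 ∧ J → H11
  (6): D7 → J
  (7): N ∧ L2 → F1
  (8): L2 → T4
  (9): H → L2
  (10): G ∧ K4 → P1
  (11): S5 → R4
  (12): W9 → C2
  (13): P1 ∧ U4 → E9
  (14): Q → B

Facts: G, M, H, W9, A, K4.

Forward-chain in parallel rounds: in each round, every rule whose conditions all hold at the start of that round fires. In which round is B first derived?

Round 1: (3) [M ∧ W9 → U4]; (9) [H → L2]; (10) [G ∧ K4 → P1]; (12) [W9 → C2]. Adds U4, L2, P1, C2.
Round 2: (8) [L2 → T4]; (13) [P1 ∧ U4 → E9]. Adds T4, E9.
Round 3: (2) [E9 → Q]. Adds Q.
Round 4: (14) [Q → B]. Adds B.
B first appears in round 4.

4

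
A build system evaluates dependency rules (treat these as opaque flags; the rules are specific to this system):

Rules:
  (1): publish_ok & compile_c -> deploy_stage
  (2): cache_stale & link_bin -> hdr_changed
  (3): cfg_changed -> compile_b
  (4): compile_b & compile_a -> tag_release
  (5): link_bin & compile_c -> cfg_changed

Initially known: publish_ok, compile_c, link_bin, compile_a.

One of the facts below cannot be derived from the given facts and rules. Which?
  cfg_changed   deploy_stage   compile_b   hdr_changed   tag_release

hdr_changed

Round 1: (1) [publish_ok & compile_c -> deploy_stage]; (5) [link_bin & compile_c -> cfg_changed]. Adds deploy_stage, cfg_changed.
Round 2: (3) [cfg_changed -> compile_b]. Adds compile_b.
Round 3: (4) [compile_b & compile_a -> tag_release]. Adds tag_release.
Derived: deploy_stage (round 1), compile_b (round 2), cfg_changed (round 1), tag_release (round 3). hdr_changed never appears in any round.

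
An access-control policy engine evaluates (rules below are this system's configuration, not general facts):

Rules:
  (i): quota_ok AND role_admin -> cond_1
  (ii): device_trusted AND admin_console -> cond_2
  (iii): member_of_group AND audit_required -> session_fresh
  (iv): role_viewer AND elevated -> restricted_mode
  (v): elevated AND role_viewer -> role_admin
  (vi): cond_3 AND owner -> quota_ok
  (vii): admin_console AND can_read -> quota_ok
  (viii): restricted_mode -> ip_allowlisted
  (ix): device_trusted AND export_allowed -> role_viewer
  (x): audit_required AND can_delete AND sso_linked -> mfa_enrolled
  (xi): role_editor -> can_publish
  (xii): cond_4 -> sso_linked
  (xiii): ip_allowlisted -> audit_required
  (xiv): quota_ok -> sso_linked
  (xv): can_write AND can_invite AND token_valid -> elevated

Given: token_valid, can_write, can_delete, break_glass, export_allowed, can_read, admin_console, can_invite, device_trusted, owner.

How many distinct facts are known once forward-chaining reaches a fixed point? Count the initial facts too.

21

Round 1 — (ii), (vii), (ix), (xv), derive cond_2, quota_ok, role_viewer, elevated.
Round 2 — (iv), (v), (xiv), derive restricted_mode, role_admin, sso_linked.
Round 3 — (i), (viii), derive cond_1, ip_allowlisted.
Round 4 — (xiii), derive audit_required.
Round 5 — (x), derive mfa_enrolled.
Closure: {admin_console, audit_required, break_glass, can_delete, can_invite, can_read, can_write, cond_1, cond_2, device_trusted, elevated, export_allowed, ip_allowlisted, mfa_enrolled, owner, quota_ok, restricted_mode, role_admin, role_viewer, sso_linked, token_valid} — 21 facts.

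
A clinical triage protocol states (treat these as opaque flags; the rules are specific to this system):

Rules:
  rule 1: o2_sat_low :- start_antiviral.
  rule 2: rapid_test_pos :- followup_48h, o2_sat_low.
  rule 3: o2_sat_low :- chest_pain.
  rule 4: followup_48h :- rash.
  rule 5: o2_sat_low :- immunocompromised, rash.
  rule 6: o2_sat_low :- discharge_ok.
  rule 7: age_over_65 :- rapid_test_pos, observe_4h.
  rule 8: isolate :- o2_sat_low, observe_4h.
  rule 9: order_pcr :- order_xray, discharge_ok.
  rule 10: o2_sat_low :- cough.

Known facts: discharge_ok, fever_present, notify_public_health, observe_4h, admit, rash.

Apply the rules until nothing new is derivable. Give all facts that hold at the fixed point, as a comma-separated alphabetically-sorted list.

Round 1: rule 4 [followup_48h :- rash.]; rule 6 [o2_sat_low :- discharge_ok.]. New: followup_48h, o2_sat_low.
Round 2: rule 2 [rapid_test_pos :- followup_48h, o2_sat_low.]; rule 8 [isolate :- o2_sat_low, observe_4h.]. New: rapid_test_pos, isolate.
Round 3: rule 7 [age_over_65 :- rapid_test_pos, observe_4h.]. New: age_over_65.

admit, age_over_65, discharge_ok, fever_present, followup_48h, isolate, notify_public_health, o2_sat_low, observe_4h, rapid_test_pos, rash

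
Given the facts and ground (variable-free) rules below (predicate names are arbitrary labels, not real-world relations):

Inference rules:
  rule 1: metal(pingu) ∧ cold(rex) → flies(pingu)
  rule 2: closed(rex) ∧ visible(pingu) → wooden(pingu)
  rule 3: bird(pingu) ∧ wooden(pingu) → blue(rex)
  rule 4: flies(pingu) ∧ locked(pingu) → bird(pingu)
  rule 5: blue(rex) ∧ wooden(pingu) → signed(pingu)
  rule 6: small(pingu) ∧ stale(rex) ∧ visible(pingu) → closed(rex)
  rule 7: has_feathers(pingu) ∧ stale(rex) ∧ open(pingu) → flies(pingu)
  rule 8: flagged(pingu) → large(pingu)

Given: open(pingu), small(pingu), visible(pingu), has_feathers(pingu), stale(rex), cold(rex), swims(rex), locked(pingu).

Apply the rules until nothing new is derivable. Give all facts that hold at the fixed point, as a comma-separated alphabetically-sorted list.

bird(pingu), blue(rex), closed(rex), cold(rex), flies(pingu), has_feathers(pingu), locked(pingu), open(pingu), signed(pingu), small(pingu), stale(rex), swims(rex), visible(pingu), wooden(pingu)

Round 1: rule 6 [small(pingu) ∧ stale(rex) ∧ visible(pingu) → closed(rex)]; rule 7 [has_feathers(pingu) ∧ stale(rex) ∧ open(pingu) → flies(pingu)]. Adds closed(rex), flies(pingu).
Round 2: rule 2 [closed(rex) ∧ visible(pingu) → wooden(pingu)]; rule 4 [flies(pingu) ∧ locked(pingu) → bird(pingu)]. Adds wooden(pingu), bird(pingu).
Round 3: rule 3 [bird(pingu) ∧ wooden(pingu) → blue(rex)]. Adds blue(rex).
Round 4: rule 5 [blue(rex) ∧ wooden(pingu) → signed(pingu)]. Adds signed(pingu).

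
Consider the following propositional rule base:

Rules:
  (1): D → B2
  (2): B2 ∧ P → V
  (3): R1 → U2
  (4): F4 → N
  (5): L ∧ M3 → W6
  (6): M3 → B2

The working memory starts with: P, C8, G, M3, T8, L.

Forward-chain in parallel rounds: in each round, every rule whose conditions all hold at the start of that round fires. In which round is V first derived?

2

[1] (5) [L ∧ M3 → W6]; (6) [M3 → B2]. ⇒ new: W6, B2.
[2] (2) [B2 ∧ P → V]. ⇒ new: V.
V first appears in round 2.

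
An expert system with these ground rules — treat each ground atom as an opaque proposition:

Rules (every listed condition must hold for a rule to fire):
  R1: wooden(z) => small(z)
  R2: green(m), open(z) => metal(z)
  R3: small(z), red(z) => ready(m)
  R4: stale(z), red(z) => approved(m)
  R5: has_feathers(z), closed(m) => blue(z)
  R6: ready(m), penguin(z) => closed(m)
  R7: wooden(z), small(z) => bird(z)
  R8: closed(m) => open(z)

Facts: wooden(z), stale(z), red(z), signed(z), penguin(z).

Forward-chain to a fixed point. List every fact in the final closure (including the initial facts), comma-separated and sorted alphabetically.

approved(m), bird(z), closed(m), open(z), penguin(z), ready(m), red(z), signed(z), small(z), stale(z), wooden(z)

Round 1: R1 [wooden(z) => small(z)]; R4 [stale(z), red(z) => approved(m)]. New: small(z), approved(m).
Round 2: R3 [small(z), red(z) => ready(m)]; R7 [wooden(z), small(z) => bird(z)]. New: ready(m), bird(z).
Round 3: R6 [ready(m), penguin(z) => closed(m)]. New: closed(m).
Round 4: R8 [closed(m) => open(z)]. New: open(z).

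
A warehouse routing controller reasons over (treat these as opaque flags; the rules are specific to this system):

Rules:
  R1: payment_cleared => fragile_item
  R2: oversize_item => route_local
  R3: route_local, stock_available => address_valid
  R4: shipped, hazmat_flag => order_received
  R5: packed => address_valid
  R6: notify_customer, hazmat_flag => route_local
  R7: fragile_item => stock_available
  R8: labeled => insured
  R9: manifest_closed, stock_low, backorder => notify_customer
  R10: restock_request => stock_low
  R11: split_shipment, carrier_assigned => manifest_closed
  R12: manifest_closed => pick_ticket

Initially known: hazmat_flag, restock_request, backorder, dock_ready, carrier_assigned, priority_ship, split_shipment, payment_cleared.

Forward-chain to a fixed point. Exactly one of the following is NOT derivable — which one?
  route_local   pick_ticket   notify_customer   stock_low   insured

insured

Round 1: R1 [payment_cleared => fragile_item]; R10 [restock_request => stock_low]; R11 [split_shipment, carrier_assigned => manifest_closed]. Adds fragile_item, stock_low, manifest_closed.
Round 2: R7 [fragile_item => stock_available]; R9 [manifest_closed, stock_low, backorder => notify_customer]; R12 [manifest_closed => pick_ticket]. Adds stock_available, notify_customer, pick_ticket.
Round 3: R6 [notify_customer, hazmat_flag => route_local]. Adds route_local.
Round 4: R3 [route_local, stock_available => address_valid]. Adds address_valid.
Derived: pick_ticket (round 2), notify_customer (round 2), stock_low (round 1), route_local (round 3). insured never appears in any round.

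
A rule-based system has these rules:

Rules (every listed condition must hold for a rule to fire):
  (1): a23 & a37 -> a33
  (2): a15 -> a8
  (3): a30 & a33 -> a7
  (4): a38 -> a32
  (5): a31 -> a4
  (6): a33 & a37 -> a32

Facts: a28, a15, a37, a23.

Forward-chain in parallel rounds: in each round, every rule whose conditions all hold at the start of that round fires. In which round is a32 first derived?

Round 1 fires (1), (2), giving a33, a8.
Round 2 fires (6), giving a32.
a32 first appears in round 2.

2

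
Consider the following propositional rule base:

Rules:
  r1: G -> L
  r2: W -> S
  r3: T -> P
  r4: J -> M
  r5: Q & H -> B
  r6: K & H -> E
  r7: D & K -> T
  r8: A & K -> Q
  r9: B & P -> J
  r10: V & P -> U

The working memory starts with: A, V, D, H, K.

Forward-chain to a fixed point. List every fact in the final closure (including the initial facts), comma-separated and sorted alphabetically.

A, B, D, E, H, J, K, M, P, Q, T, U, V

Round 1: r6 [K & H -> E]; r7 [D & K -> T]; r8 [A & K -> Q]. Adds E, T, Q.
Round 2: r3 [T -> P]; r5 [Q & H -> B]. Adds P, B.
Round 3: r9 [B & P -> J]; r10 [V & P -> U]. Adds J, U.
Round 4: r4 [J -> M]. Adds M.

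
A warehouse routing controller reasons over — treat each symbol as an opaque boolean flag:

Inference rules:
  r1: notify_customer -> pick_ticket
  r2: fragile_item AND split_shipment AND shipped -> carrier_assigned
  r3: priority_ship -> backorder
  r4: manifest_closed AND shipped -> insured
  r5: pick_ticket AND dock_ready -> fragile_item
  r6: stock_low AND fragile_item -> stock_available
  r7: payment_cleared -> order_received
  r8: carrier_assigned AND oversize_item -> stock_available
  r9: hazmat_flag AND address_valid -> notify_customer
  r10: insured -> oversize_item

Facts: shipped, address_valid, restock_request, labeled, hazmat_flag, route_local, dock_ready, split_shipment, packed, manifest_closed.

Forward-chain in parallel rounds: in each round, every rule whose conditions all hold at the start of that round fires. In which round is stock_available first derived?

Round 1: r4 [manifest_closed AND shipped -> insured]; r9 [hazmat_flag AND address_valid -> notify_customer]. New: insured, notify_customer.
Round 2: r1 [notify_customer -> pick_ticket]; r10 [insured -> oversize_item]. New: pick_ticket, oversize_item.
Round 3: r5 [pick_ticket AND dock_ready -> fragile_item]. New: fragile_item.
Round 4: r2 [fragile_item AND split_shipment AND shipped -> carrier_assigned]. New: carrier_assigned.
Round 5: r8 [carrier_assigned AND oversize_item -> stock_available]. New: stock_available.
stock_available first appears in round 5.

5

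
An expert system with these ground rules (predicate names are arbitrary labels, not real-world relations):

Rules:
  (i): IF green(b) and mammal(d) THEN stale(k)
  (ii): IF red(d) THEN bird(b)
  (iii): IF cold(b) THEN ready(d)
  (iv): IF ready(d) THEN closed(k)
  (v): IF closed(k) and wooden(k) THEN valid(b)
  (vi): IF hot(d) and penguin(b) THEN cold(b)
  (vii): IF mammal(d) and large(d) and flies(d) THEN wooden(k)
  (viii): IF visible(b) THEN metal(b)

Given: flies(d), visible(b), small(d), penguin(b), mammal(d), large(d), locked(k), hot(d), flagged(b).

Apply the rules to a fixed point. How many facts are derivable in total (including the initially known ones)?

15

Round 1: (vi) [IF hot(d) and penguin(b) THEN cold(b)]; (vii) [IF mammal(d) and large(d) and flies(d) THEN wooden(k)]; (viii) [IF visible(b) THEN metal(b)]. Adds cold(b), wooden(k), metal(b).
Round 2: (iii) [IF cold(b) THEN ready(d)]. Adds ready(d).
Round 3: (iv) [IF ready(d) THEN closed(k)]. Adds closed(k).
Round 4: (v) [IF closed(k) and wooden(k) THEN valid(b)]. Adds valid(b).
Closure: {closed(k), cold(b), flagged(b), flies(d), hot(d), large(d), locked(k), mammal(d), metal(b), penguin(b), ready(d), small(d), valid(b), visible(b), wooden(k)} — 15 facts.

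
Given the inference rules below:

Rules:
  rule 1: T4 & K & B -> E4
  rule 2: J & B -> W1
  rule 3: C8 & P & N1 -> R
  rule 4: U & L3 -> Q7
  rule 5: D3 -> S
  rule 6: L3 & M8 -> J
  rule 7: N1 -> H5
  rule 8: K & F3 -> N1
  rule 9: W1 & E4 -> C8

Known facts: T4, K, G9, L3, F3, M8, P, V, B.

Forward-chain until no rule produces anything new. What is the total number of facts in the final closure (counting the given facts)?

Round 1 fires rule 1, rule 6, rule 8, giving E4, J, N1.
Round 2 fires rule 2, rule 7, giving W1, H5.
Round 3 fires rule 9, giving C8.
Round 4 fires rule 3, giving R.
Closure: {B, C8, E4, F3, G9, H5, J, K, L3, M8, N1, P, R, T4, V, W1} — 16 facts.

16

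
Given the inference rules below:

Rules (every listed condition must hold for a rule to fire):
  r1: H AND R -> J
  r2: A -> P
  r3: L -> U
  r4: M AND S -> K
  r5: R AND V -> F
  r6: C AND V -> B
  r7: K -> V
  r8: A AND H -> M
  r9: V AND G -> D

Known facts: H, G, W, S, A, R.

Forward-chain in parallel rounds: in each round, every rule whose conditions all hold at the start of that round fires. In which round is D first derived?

[1] r1 [H AND R -> J]; r2 [A -> P]; r8 [A AND H -> M]. ⇒ new: J, P, M.
[2] r4 [M AND S -> K]. ⇒ new: K.
[3] r7 [K -> V]. ⇒ new: V.
[4] r5 [R AND V -> F]; r9 [V AND G -> D]. ⇒ new: F, D.
D first appears in round 4.

4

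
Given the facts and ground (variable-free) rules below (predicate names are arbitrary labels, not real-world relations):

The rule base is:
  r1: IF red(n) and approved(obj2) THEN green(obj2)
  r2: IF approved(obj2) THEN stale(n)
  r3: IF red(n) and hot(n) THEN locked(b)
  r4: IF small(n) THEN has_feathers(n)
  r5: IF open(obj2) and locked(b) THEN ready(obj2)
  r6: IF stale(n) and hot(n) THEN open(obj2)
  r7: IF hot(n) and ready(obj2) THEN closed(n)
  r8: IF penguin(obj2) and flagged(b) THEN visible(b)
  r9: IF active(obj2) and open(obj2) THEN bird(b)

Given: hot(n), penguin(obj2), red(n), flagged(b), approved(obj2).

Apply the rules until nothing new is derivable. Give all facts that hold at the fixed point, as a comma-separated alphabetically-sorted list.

approved(obj2), closed(n), flagged(b), green(obj2), hot(n), locked(b), open(obj2), penguin(obj2), ready(obj2), red(n), stale(n), visible(b)

[1] r1 [IF red(n) and approved(obj2) THEN green(obj2)]; r2 [IF approved(obj2) THEN stale(n)]; r3 [IF red(n) and hot(n) THEN locked(b)]; r8 [IF penguin(obj2) and flagged(b) THEN visible(b)]. ⇒ new: green(obj2), stale(n), locked(b), visible(b).
[2] r6 [IF stale(n) and hot(n) THEN open(obj2)]. ⇒ new: open(obj2).
[3] r5 [IF open(obj2) and locked(b) THEN ready(obj2)]. ⇒ new: ready(obj2).
[4] r7 [IF hot(n) and ready(obj2) THEN closed(n)]. ⇒ new: closed(n).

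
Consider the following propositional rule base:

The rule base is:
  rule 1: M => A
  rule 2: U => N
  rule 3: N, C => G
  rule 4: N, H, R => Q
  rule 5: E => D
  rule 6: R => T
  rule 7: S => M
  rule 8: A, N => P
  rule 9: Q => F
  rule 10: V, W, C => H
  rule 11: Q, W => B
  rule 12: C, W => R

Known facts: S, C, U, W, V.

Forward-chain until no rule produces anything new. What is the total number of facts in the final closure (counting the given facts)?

[1] rule 2 [U => N]; rule 7 [S => M]; rule 10 [V, W, C => H]; rule 12 [C, W => R]. ⇒ new: N, M, H, R.
[2] rule 1 [M => A]; rule 3 [N, C => G]; rule 4 [N, H, R => Q]; rule 6 [R => T]. ⇒ new: A, G, Q, T.
[3] rule 8 [A, N => P]; rule 9 [Q => F]; rule 11 [Q, W => B]. ⇒ new: P, F, B.
Closure: {A, B, C, F, G, H, M, N, P, Q, R, S, T, U, V, W} — 16 facts.

16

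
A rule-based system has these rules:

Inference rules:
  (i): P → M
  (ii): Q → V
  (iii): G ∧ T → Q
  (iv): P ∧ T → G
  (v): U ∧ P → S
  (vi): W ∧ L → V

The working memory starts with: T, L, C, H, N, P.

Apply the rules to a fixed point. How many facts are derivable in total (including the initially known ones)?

10

Round 1: (i) [P → M]; (iv) [P ∧ T → G]. Adds M, G.
Round 2: (iii) [G ∧ T → Q]. Adds Q.
Round 3: (ii) [Q → V]. Adds V.
Closure: {C, G, H, L, M, N, P, Q, T, V} — 10 facts.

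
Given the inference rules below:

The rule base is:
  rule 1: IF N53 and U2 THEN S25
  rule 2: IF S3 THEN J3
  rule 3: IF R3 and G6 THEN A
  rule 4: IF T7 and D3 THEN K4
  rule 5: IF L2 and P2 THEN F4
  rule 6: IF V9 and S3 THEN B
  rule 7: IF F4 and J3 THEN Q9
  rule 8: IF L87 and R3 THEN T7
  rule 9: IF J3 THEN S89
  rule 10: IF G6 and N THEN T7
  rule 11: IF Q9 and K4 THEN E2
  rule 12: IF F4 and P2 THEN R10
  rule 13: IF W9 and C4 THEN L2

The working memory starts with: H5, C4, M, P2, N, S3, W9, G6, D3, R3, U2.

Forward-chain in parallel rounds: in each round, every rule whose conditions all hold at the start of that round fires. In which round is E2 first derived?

4

Round 1 fires rule 2, rule 3, rule 10, rule 13, giving J3, A, T7, L2.
Round 2 fires rule 4, rule 5, rule 9, giving K4, F4, S89.
Round 3 fires rule 7, rule 12, giving Q9, R10.
Round 4 fires rule 11, giving E2.
E2 first appears in round 4.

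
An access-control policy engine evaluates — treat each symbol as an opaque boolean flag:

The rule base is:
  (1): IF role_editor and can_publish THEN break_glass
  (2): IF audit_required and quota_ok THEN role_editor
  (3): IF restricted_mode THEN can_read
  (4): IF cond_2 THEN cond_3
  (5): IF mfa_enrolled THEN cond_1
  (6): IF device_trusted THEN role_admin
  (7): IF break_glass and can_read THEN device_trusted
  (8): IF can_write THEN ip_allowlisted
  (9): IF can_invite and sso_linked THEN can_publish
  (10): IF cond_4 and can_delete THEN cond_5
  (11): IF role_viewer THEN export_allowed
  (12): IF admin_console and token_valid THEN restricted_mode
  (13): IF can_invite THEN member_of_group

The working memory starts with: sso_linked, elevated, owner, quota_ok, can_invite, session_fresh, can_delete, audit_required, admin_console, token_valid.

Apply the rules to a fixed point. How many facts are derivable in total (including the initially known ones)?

Round 1 — (2), (9), (12), (13), derive role_editor, can_publish, restricted_mode, member_of_group.
Round 2 — (1), (3), derive break_glass, can_read.
Round 3 — (7), derive device_trusted.
Round 4 — (6), derive role_admin.
Closure: {admin_console, audit_required, break_glass, can_delete, can_invite, can_publish, can_read, device_trusted, elevated, member_of_group, owner, quota_ok, restricted_mode, role_admin, role_editor, session_fresh, sso_linked, token_valid} — 18 facts.

18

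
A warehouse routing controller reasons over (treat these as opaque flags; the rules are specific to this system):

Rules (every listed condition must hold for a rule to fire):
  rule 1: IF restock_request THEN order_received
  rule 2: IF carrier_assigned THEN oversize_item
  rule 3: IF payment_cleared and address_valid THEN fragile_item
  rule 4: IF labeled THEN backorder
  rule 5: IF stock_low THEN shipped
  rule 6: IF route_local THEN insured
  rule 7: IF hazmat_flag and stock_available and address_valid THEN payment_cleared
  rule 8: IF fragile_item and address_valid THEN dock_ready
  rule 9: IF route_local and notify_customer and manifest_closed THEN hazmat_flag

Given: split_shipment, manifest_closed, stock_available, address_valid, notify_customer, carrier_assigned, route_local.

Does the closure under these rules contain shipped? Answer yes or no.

no

Round 1: rule 2 [IF carrier_assigned THEN oversize_item]; rule 6 [IF route_local THEN insured]; rule 9 [IF route_local and notify_customer and manifest_closed THEN hazmat_flag]. New: oversize_item, insured, hazmat_flag.
Round 2: rule 7 [IF hazmat_flag and stock_available and address_valid THEN payment_cleared]. New: payment_cleared.
Round 3: rule 3 [IF payment_cleared and address_valid THEN fragile_item]. New: fragile_item.
Round 4: rule 8 [IF fragile_item and address_valid THEN dock_ready]. New: dock_ready.
Fixed point reached. shipped is concluded only by rule 5; rule 5 needs stock_low (never derived).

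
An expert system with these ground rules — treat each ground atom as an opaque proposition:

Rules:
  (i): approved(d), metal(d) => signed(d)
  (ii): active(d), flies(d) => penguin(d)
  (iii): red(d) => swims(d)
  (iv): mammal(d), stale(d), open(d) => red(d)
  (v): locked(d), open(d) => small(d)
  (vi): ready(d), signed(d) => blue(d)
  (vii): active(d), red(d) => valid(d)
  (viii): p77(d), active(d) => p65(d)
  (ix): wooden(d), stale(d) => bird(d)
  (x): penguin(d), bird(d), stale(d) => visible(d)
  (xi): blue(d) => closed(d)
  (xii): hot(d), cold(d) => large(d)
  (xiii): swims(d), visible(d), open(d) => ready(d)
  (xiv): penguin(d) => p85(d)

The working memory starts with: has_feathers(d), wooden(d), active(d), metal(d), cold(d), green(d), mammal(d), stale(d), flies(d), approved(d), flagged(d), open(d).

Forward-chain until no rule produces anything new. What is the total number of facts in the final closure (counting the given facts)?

[1] (i) [approved(d), metal(d) => signed(d)]; (ii) [active(d), flies(d) => penguin(d)]; (iv) [mammal(d), stale(d), open(d) => red(d)]; (ix) [wooden(d), stale(d) => bird(d)]. ⇒ new: signed(d), penguin(d), red(d), bird(d).
[2] (iii) [red(d) => swims(d)]; (vii) [active(d), red(d) => valid(d)]; (x) [penguin(d), bird(d), stale(d) => visible(d)]; (xiv) [penguin(d) => p85(d)]. ⇒ new: swims(d), valid(d), visible(d), p85(d).
[3] (xiii) [swims(d), visible(d), open(d) => ready(d)]. ⇒ new: ready(d).
[4] (vi) [ready(d), signed(d) => blue(d)]. ⇒ new: blue(d).
[5] (xi) [blue(d) => closed(d)]. ⇒ new: closed(d).
Closure: {active(d), approved(d), bird(d), blue(d), closed(d), cold(d), flagged(d), flies(d), green(d), has_feathers(d), mammal(d), metal(d), open(d), p85(d), penguin(d), ready(d), red(d), signed(d), stale(d), swims(d), valid(d), visible(d), wooden(d)} — 23 facts.

23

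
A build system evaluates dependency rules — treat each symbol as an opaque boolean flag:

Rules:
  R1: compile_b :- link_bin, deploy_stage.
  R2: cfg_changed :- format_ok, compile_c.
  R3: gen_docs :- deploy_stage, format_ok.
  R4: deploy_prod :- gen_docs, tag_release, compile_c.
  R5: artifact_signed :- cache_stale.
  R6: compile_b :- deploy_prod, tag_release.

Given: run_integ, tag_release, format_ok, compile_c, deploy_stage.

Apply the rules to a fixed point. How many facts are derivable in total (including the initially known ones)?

[1] R2 [cfg_changed :- format_ok, compile_c.]; R3 [gen_docs :- deploy_stage, format_ok.]. ⇒ new: cfg_changed, gen_docs.
[2] R4 [deploy_prod :- gen_docs, tag_release, compile_c.]. ⇒ new: deploy_prod.
[3] R6 [compile_b :- deploy_prod, tag_release.]. ⇒ new: compile_b.
Closure: {cfg_changed, compile_b, compile_c, deploy_prod, deploy_stage, format_ok, gen_docs, run_integ, tag_release} — 9 facts.

9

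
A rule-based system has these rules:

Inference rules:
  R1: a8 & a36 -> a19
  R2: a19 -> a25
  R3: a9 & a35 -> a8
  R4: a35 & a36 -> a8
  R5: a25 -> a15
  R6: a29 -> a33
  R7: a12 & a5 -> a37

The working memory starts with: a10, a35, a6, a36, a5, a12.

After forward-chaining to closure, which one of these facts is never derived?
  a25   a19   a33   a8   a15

Round 1 fires R4, R7, giving a8, a37.
Round 2 fires R1, giving a19.
Round 3 fires R2, giving a25.
Round 4 fires R5, giving a15.
Derived: a19 (round 2), a8 (round 1), a15 (round 4), a25 (round 3). a33 never appears in any round.

a33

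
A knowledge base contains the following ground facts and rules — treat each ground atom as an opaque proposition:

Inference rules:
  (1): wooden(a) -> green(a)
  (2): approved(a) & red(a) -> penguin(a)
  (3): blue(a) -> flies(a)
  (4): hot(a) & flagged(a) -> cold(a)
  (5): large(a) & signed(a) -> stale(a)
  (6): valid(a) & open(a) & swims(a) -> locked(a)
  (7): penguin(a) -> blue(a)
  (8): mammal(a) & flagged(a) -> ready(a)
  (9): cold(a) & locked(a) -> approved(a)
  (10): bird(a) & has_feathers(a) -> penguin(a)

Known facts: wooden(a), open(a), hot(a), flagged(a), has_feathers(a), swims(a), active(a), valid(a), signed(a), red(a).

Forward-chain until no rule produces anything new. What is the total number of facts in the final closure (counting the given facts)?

Round 1: (1) [wooden(a) -> green(a)]; (4) [hot(a) & flagged(a) -> cold(a)]; (6) [valid(a) & open(a) & swims(a) -> locked(a)]. Adds green(a), cold(a), locked(a).
Round 2: (9) [cold(a) & locked(a) -> approved(a)]. Adds approved(a).
Round 3: (2) [approved(a) & red(a) -> penguin(a)]. Adds penguin(a).
Round 4: (7) [penguin(a) -> blue(a)]. Adds blue(a).
Round 5: (3) [blue(a) -> flies(a)]. Adds flies(a).
Closure: {active(a), approved(a), blue(a), cold(a), flagged(a), flies(a), green(a), has_feathers(a), hot(a), locked(a), open(a), penguin(a), red(a), signed(a), swims(a), valid(a), wooden(a)} — 17 facts.

17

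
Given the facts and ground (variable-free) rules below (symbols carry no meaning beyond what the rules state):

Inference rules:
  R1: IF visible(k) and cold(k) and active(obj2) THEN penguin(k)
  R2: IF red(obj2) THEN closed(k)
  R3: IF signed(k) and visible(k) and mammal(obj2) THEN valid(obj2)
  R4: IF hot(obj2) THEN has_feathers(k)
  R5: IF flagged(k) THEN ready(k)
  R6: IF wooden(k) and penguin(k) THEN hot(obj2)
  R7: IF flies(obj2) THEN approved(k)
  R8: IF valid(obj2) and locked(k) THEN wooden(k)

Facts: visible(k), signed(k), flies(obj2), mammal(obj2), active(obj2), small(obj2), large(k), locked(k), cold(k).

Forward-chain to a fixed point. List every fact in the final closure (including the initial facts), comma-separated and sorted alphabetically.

Round 1: R1 [IF visible(k) and cold(k) and active(obj2) THEN penguin(k)]; R3 [IF signed(k) and visible(k) and mammal(obj2) THEN valid(obj2)]; R7 [IF flies(obj2) THEN approved(k)]. Adds penguin(k), valid(obj2), approved(k).
Round 2: R8 [IF valid(obj2) and locked(k) THEN wooden(k)]. Adds wooden(k).
Round 3: R6 [IF wooden(k) and penguin(k) THEN hot(obj2)]. Adds hot(obj2).
Round 4: R4 [IF hot(obj2) THEN has_feathers(k)]. Adds has_feathers(k).

active(obj2), approved(k), cold(k), flies(obj2), has_feathers(k), hot(obj2), large(k), locked(k), mammal(obj2), penguin(k), signed(k), small(obj2), valid(obj2), visible(k), wooden(k)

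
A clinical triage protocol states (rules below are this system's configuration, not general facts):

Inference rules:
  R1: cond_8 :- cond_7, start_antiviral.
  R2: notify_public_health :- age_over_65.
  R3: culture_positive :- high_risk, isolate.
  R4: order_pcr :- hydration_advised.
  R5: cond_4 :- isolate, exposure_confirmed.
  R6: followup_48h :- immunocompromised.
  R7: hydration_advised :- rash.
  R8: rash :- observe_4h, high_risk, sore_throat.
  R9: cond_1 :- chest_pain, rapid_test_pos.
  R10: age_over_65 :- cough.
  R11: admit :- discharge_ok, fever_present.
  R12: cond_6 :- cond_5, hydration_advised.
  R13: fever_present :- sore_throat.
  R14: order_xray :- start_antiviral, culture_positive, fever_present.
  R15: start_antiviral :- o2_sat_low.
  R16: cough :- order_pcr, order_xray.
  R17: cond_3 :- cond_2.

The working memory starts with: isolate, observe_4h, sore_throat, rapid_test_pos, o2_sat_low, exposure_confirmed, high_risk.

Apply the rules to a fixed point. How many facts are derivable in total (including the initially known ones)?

[1] R3 [culture_positive :- high_risk, isolate.]; R5 [cond_4 :- isolate, exposure_confirmed.]; R8 [rash :- observe_4h, high_risk, sore_throat.]; R13 [fever_present :- sore_throat.]; R15 [start_antiviral :- o2_sat_low.]. ⇒ new: culture_positive, cond_4, rash, fever_present, start_antiviral.
[2] R7 [hydration_advised :- rash.]; R14 [order_xray :- start_antiviral, culture_positive, fever_present.]. ⇒ new: hydration_advised, order_xray.
[3] R4 [order_pcr :- hydration_advised.]. ⇒ new: order_pcr.
[4] R16 [cough :- order_pcr, order_xray.]. ⇒ new: cough.
[5] R10 [age_over_65 :- cough.]. ⇒ new: age_over_65.
[6] R2 [notify_public_health :- age_over_65.]. ⇒ new: notify_public_health.
Closure: {age_over_65, cond_4, cough, culture_positive, exposure_confirmed, fever_present, high_risk, hydration_advised, isolate, notify_public_health, o2_sat_low, observe_4h, order_pcr, order_xray, rapid_test_pos, rash, sore_throat, start_antiviral} — 18 facts.

18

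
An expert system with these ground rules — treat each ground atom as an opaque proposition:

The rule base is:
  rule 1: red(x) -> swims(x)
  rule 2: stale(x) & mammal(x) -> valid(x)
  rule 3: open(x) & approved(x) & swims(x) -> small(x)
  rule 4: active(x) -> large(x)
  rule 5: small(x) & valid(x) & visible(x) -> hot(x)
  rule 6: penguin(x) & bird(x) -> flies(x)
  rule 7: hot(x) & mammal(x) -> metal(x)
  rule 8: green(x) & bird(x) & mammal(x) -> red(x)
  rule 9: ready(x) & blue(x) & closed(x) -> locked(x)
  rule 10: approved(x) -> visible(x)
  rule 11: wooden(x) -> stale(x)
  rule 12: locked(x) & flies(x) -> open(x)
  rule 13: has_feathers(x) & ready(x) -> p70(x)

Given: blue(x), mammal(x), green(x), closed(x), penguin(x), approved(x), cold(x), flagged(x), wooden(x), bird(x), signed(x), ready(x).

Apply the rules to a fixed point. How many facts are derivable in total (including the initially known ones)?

[1] rule 6 [penguin(x) & bird(x) -> flies(x)]; rule 8 [green(x) & bird(x) & mammal(x) -> red(x)]; rule 9 [ready(x) & blue(x) & closed(x) -> locked(x)]; rule 10 [approved(x) -> visible(x)]; rule 11 [wooden(x) -> stale(x)]. ⇒ new: flies(x), red(x), locked(x), visible(x), stale(x).
[2] rule 1 [red(x) -> swims(x)]; rule 2 [stale(x) & mammal(x) -> valid(x)]; rule 12 [locked(x) & flies(x) -> open(x)]. ⇒ new: swims(x), valid(x), open(x).
[3] rule 3 [open(x) & approved(x) & swims(x) -> small(x)]. ⇒ new: small(x).
[4] rule 5 [small(x) & valid(x) & visible(x) -> hot(x)]. ⇒ new: hot(x).
[5] rule 7 [hot(x) & mammal(x) -> metal(x)]. ⇒ new: metal(x).
Closure: {approved(x), bird(x), blue(x), closed(x), cold(x), flagged(x), flies(x), green(x), hot(x), locked(x), mammal(x), metal(x), open(x), penguin(x), ready(x), red(x), signed(x), small(x), stale(x), swims(x), valid(x), visible(x), wooden(x)} — 23 facts.

23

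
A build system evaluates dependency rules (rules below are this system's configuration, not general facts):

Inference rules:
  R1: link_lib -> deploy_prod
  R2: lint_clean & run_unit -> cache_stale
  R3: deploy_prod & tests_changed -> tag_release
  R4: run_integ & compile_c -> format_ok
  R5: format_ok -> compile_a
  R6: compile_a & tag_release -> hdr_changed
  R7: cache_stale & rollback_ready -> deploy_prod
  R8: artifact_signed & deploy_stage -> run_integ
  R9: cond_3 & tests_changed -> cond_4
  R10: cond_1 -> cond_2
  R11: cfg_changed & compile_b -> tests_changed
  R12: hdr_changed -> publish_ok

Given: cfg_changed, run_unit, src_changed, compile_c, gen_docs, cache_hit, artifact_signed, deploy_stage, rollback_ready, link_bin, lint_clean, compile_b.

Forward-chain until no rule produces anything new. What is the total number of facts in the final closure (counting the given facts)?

21

Round 1 — R2, R8, R11, derive cache_stale, run_integ, tests_changed.
Round 2 — R4, R7, derive format_ok, deploy_prod.
Round 3 — R3, R5, derive tag_release, compile_a.
Round 4 — R6, derive hdr_changed.
Round 5 — R12, derive publish_ok.
Closure: {artifact_signed, cache_hit, cache_stale, cfg_changed, compile_a, compile_b, compile_c, deploy_prod, deploy_stage, format_ok, gen_docs, hdr_changed, link_bin, lint_clean, publish_ok, rollback_ready, run_integ, run_unit, src_changed, tag_release, tests_changed} — 21 facts.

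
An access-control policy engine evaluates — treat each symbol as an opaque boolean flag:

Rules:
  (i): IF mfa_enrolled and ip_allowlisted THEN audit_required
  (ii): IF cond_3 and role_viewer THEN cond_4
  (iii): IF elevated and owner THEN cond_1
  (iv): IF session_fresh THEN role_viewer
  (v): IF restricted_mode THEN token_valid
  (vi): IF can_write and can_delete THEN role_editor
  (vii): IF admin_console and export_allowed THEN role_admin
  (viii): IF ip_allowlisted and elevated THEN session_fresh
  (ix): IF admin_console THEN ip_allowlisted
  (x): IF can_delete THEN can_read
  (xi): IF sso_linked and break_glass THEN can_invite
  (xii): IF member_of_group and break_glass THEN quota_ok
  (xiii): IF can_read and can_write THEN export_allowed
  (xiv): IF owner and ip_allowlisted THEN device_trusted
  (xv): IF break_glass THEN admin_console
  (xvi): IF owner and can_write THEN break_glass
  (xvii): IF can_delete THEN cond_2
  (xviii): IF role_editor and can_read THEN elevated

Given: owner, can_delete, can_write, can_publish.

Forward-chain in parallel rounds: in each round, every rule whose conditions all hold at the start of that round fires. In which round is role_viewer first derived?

Round 1: (vi) [IF can_write and can_delete THEN role_editor]; (x) [IF can_delete THEN can_read]; (xvi) [IF owner and can_write THEN break_glass]; (xvii) [IF can_delete THEN cond_2]. New: role_editor, can_read, break_glass, cond_2.
Round 2: (xiii) [IF can_read and can_write THEN export_allowed]; (xv) [IF break_glass THEN admin_console]; (xviii) [IF role_editor and can_read THEN elevated]. New: export_allowed, admin_console, elevated.
Round 3: (iii) [IF elevated and owner THEN cond_1]; (vii) [IF admin_console and export_allowed THEN role_admin]; (ix) [IF admin_console THEN ip_allowlisted]. New: cond_1, role_admin, ip_allowlisted.
Round 4: (viii) [IF ip_allowlisted and elevated THEN session_fresh]; (xiv) [IF owner and ip_allowlisted THEN device_trusted]. New: session_fresh, device_trusted.
Round 5: (iv) [IF session_fresh THEN role_viewer]. New: role_viewer.
role_viewer first appears in round 5.

5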